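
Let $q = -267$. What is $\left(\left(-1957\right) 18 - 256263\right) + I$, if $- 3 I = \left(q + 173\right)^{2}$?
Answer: $- \frac{883303}{3} \approx -2.9443 \cdot 10^{5}$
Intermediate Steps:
$I = - \frac{8836}{3}$ ($I = - \frac{\left(-267 + 173\right)^{2}}{3} = - \frac{\left(-94\right)^{2}}{3} = \left(- \frac{1}{3}\right) 8836 = - \frac{8836}{3} \approx -2945.3$)
$\left(\left(-1957\right) 18 - 256263\right) + I = \left(\left(-1957\right) 18 - 256263\right) - \frac{8836}{3} = \left(-35226 - 256263\right) - \frac{8836}{3} = -291489 - \frac{8836}{3} = - \frac{883303}{3}$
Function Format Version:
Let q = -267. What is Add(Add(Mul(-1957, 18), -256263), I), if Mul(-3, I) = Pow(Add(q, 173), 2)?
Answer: Rational(-883303, 3) ≈ -2.9443e+5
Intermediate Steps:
I = Rational(-8836, 3) (I = Mul(Rational(-1, 3), Pow(Add(-267, 173), 2)) = Mul(Rational(-1, 3), Pow(-94, 2)) = Mul(Rational(-1, 3), 8836) = Rational(-8836, 3) ≈ -2945.3)
Add(Add(Mul(-1957, 18), -256263), I) = Add(Add(Mul(-1957, 18), -256263), Rational(-8836, 3)) = Add(Add(-35226, -256263), Rational(-8836, 3)) = Add(-291489, Rational(-8836, 3)) = Rational(-883303, 3)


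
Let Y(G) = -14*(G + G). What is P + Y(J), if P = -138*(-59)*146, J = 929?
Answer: 1162720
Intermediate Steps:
P = 1188732 (P = 8142*146 = 1188732)
Y(G) = -28*G
P + Y(J) = 1188732 - 28*929 = 1188732 - 26012 = 1162720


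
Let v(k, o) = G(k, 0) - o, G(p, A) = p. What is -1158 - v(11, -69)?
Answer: -1238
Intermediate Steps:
v(k, o) = k - o
-1158 - v(11, -69) = -1158 - (11 - 1*(-69)) = -1158 - (11 + 69) = -1158 - 1*80 = -1158 - 80 = -1238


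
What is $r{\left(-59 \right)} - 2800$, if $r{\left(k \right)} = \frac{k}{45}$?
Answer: $- \frac{126059}{45} \approx -2801.3$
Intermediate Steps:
$r{\left(k \right)} = \frac{k}{45}$ ($r{\left(k \right)} = k \frac{1}{45} = \frac{k}{45}$)
$r{\left(-59 \right)} - 2800 = \frac{1}{45} \left(-59\right) - 2800 = - \frac{59}{45} - 2800 = - \frac{126059}{45}$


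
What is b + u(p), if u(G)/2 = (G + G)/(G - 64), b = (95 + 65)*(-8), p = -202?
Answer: -169836/133 ≈ -1277.0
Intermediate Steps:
b = -1280 (b = 160*(-8) = -1280)
u(G) = 4*G/(-64 + G) (u(G) = 2*((G + G)/(G - 64)) = 2*((2*G)/(-64 + G)) = 2*(2*G/(-64 + G)) = 4*G/(-64 + G))
b + u(p) = -1280 + 4*(-202)/(-64 - 202) = -1280 + 4*(-202)/(-266) = -1280 + 4*(-202)*(-1/266) = -1280 + 404/133 = -169836/133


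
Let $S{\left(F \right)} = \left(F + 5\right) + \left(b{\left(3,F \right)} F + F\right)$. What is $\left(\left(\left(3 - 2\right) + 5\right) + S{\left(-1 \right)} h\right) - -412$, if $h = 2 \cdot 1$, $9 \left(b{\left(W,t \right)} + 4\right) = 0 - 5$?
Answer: $\frac{3898}{9} \approx 433.11$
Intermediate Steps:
$b{\left(W,t \right)} = - \frac{41}{9}$ ($b{\left(W,t \right)} = -4 + \frac{0 - 5}{9} = -4 + \frac{1}{9} \left(-5\right) = -4 - \frac{5}{9} = - \frac{41}{9}$)
$h = 2$
$S{\left(F \right)} = 5 - \frac{23 F}{9}$ ($S{\left(F \right)} = \left(F + 5\right) + \left(- \frac{41 F}{9} + F\right) = \left(5 + F\right) - \frac{32 F}{9} = 5 - \frac{23 F}{9}$)
$\left(\left(\left(3 - 2\right) + 5\right) + S{\left(-1 \right)} h\right) - -412 = \left(\left(\left(3 - 2\right) + 5\right) + \left(5 - - \frac{23}{9}\right) 2\right) - -412 = \left(\left(1 + 5\right) + \left(5 + \frac{23}{9}\right) 2\right) + 412 = \left(6 + \frac{68}{9} \cdot 2\right) + 412 = \left(6 + \frac{136}{9}\right) + 412 = \frac{190}{9} + 412 = \frac{3898}{9}$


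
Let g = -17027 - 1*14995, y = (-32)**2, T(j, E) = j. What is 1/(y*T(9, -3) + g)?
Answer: -1/22806 ≈ -4.3848e-5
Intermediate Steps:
y = 1024
g = -32022 (g = -17027 - 14995 = -32022)
1/(y*T(9, -3) + g) = 1/(1024*9 - 32022) = 1/(9216 - 32022) = 1/(-22806) = -1/22806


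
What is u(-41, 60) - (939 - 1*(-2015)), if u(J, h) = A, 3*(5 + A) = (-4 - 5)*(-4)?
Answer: -2947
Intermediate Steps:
A = 7 (A = -5 + ((-4 - 5)*(-4))/3 = -5 + (-9*(-4))/3 = -5 + (1/3)*36 = -5 + 12 = 7)
u(J, h) = 7
u(-41, 60) - (939 - 1*(-2015)) = 7 - (939 - 1*(-2015)) = 7 - (939 + 2015) = 7 - 1*2954 = 7 - 2954 = -2947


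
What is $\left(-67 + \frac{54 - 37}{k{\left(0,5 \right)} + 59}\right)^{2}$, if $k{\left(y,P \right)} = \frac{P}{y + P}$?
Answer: $\frac{16024009}{3600} \approx 4451.1$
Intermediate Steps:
$k{\left(y,P \right)} = \frac{P}{P + y}$
$\left(-67 + \frac{54 - 37}{k{\left(0,5 \right)} + 59}\right)^{2} = \left(-67 + \frac{54 - 37}{\frac{5}{5 + 0} + 59}\right)^{2} = \left(-67 + \frac{17}{\frac{5}{5} + 59}\right)^{2} = \left(-67 + \frac{17}{5 \cdot \frac{1}{5} + 59}\right)^{2} = \left(-67 + \frac{17}{1 + 59}\right)^{2} = \left(-67 + \frac{17}{60}\right)^{2} = \left(- \frac{4003}{60}\right)^{2} = \frac{16024009}{3600}$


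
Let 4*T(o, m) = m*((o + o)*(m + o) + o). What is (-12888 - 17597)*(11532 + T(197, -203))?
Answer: -14816594065/4 ≈ -3.7041e+9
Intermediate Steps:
T(o, m) = m*(o + 2*o*(m + o))/4 (T(o, m) = (m*((o + o)*(m + o) + o))/4 = (m*((2*o)*(m + o) + o))/4 = (m*(2*o*(m + o) + o))/4 = (m*(o + 2*o*(m + o)))/4 = m*(o + 2*o*(m + o))/4)
(-12888 - 17597)*(11532 + T(197, -203)) = (-12888 - 17597)*(11532 + (¼)*(-203)*197*(1 + 2*(-203) + 2*197)) = -30485*(11532 + (¼)*(-203)*197*(1 - 406 + 394)) = -30485*(11532 + (¼)*(-203)*197*(-11)) = -30485*(11532 + 439901/4) = -30485*486029/4 = -14816594065/4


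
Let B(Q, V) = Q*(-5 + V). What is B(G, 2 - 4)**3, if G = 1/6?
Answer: -343/216 ≈ -1.5880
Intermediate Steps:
G = 1/6 ≈ 0.16667
B(G, 2 - 4)**3 = ((-5 + (2 - 4))/6)**3 = ((-5 - 2)/6)**3 = ((1/6)*(-7))**3 = (-7/6)**3 = -343/216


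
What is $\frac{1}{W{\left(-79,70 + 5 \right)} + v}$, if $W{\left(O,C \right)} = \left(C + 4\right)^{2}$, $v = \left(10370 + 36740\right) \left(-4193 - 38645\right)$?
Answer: $- \frac{1}{2018091939} \approx -4.9552 \cdot 10^{-10}$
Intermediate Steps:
$v = -2018098180$ ($v = 47110 \left(-42838\right) = -2018098180$)
$W{\left(O,C \right)} = \left(4 + C\right)^{2}$
$\frac{1}{W{\left(-79,70 + 5 \right)} + v} = \frac{1}{\left(4 + \left(70 + 5\right)\right)^{2} - 2018098180} = \frac{1}{\left(4 + 75\right)^{2} - 2018098180} = \frac{1}{79^{2} - 2018098180} = \frac{1}{6241 - 2018098180} = \frac{1}{-2018091939} = - \frac{1}{2018091939}$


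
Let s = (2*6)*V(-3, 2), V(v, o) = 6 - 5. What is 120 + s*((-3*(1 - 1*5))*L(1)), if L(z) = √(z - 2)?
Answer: 120 + 144*I ≈ 120.0 + 144.0*I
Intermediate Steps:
V(v, o) = 1
L(z) = √(-2 + z)
s = 12 (s = (2*6)*1 = 12*1 = 12)
120 + s*((-3*(1 - 1*5))*L(1)) = 120 + 12*((-3*(1 - 1*5))*√(-2 + 1)) = 120 + 12*((-3*(1 - 5))*√(-1)) = 120 + 12*((-3*(-4))*I) = 120 + 12*(12*I) = 120 + 144*I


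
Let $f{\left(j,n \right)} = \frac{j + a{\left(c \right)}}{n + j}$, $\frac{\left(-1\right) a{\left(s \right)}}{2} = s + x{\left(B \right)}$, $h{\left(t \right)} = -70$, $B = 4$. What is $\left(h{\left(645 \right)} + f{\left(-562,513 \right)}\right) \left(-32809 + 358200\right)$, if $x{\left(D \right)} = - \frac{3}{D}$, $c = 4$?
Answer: $- \frac{1862212693}{98} \approx -1.9002 \cdot 10^{7}$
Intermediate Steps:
$a{\left(s \right)} = \frac{3}{2} - 2 s$ ($a{\left(s \right)} = - 2 \left(s - \frac{3}{4}\right) = - 2 \left(- \frac{3}{4} + s\right) = \frac{3}{2} - 2 s$)
$f{\left(j,n \right)} = \frac{- \frac{13}{2} + j}{j + n}$ ($f{\left(j,n \right)} = \frac{j + \left(\frac{3}{2} - 8\right)}{n + j} = \frac{j + \left(\frac{3}{2} - 8\right)}{j + n} = \frac{j - \frac{13}{2}}{j + n} = \frac{- \frac{13}{2} + j}{j + n}$)
$\left(h{\left(645 \right)} + f{\left(-562,513 \right)}\right) \left(-32809 + 358200\right) = \left(-70 + \frac{- \frac{13}{2} - 562}{-562 + 513}\right) \left(-32809 + 358200\right) = \left(-70 + \frac{1}{-49} \left(- \frac{1137}{2}\right)\right) 325391 = \left(-70 - - \frac{1137}{98}\right) 325391 = \left(-70 + \frac{1137}{98}\right) 325391 = \left(- \frac{5723}{98}\right) 325391 = - \frac{1862212693}{98}$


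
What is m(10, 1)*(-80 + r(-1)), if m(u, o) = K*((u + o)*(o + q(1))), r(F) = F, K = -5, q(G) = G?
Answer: 8910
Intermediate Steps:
m(u, o) = -5*(1 + o)*(o + u) (m(u, o) = -5*(u + o)*(o + 1) = -5*(o + u)*(1 + o) = -5*(1 + o)*(o + u))
m(10, 1)*(-80 + r(-1)) = (-5*1 - 5*10 - 5*1² - 5*1*10)*(-80 - 1) = (-5 - 50 - 5*1 - 50)*(-81) = (-5 - 50 - 5 - 50)*(-81) = -110*(-81) = 8910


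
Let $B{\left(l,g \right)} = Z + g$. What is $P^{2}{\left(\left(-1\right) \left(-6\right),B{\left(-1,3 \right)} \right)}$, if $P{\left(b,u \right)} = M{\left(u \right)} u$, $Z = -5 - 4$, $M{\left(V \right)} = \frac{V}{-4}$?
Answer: $81$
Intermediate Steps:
$M{\left(V \right)} = - \frac{V}{4}$ ($M{\left(V \right)} = V \left(- \frac{1}{4}\right) = - \frac{V}{4}$)
$Z = -9$ ($Z = -5 - 4 = -9$)
$B{\left(l,g \right)} = -9 + g$
$P{\left(b,u \right)} = - \frac{u^{2}}{4}$ ($P{\left(b,u \right)} = - \frac{u}{4} u = - \frac{u^{2}}{4}$)
$P^{2}{\left(\left(-1\right) \left(-6\right),B{\left(-1,3 \right)} \right)} = \left(- \frac{\left(-9 + 3\right)^{2}}{4}\right)^{2} = \left(- \frac{\left(-6\right)^{2}}{4}\right)^{2} = \left(\left(- \frac{1}{4}\right) 36\right)^{2} = \left(-9\right)^{2} = 81$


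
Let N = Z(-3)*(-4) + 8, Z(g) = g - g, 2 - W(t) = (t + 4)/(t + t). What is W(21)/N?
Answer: 59/336 ≈ 0.17560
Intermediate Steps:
W(t) = 2 - (4 + t)/(2*t) (W(t) = 2 - (t + 4)/(t + t) = 2 - (4 + t)/(2*t))
Z(g) = 0
N = 8 (N = 0*(-4) + 8 = 0 + 8 = 8)
W(21)/N = (3/2 - 2/21)/8 = (3/2 - 2*1/21)*(⅛) = (3/2 - 2/21)*(⅛) = (59/42)*(⅛) = 59/336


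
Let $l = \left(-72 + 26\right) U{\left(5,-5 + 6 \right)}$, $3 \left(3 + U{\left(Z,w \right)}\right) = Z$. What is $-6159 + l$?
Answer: $- \frac{18293}{3} \approx -6097.7$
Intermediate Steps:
$U{\left(Z,w \right)} = -3 + \frac{Z}{3}$
$l = \frac{184}{3}$ ($l = \left(-72 + 26\right) \left(-3 + \frac{1}{3} \cdot 5\right) = - 46 \left(-3 + \frac{5}{3}\right) = \left(-46\right) \left(- \frac{4}{3}\right) = \frac{184}{3} \approx 61.333$)
$-6159 + l = -6159 + \frac{184}{3} = - \frac{18293}{3}$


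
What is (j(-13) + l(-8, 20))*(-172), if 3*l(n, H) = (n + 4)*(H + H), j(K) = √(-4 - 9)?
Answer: 27520/3 - 172*I*√13 ≈ 9173.3 - 620.16*I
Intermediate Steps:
j(K) = I*√13 (j(K) = √(-13) = I*√13)
l(n, H) = 2*H*(4 + n)/3 (l(n, H) = ((n + 4)*(H + H))/3 = ((4 + n)*(2*H))/3 = (2*H*(4 + n))/3 = 2*H*(4 + n)/3)
(j(-13) + l(-8, 20))*(-172) = (I*√13 + (⅔)*20*(4 - 8))*(-172) = (I*√13 + (⅔)*20*(-4))*(-172) = (I*√13 - 160/3)*(-172) = (-160/3 + I*√13)*(-172) = 27520/3 - 172*I*√13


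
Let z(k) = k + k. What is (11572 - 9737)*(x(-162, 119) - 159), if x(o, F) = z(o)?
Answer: -886305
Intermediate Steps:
z(k) = 2*k
x(o, F) = 2*o
(11572 - 9737)*(x(-162, 119) - 159) = (11572 - 9737)*(2*(-162) - 159) = 1835*(-324 - 159) = 1835*(-483) = -886305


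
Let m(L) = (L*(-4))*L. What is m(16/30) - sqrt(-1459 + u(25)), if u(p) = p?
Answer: -256/225 - I*sqrt(1434) ≈ -1.1378 - 37.868*I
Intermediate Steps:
m(L) = -4*L**2 (m(L) = (-4*L)*L = -4*L**2)
m(16/30) - sqrt(-1459 + u(25)) = -4*(16/30)**2 - sqrt(-1459 + 25) = -4*(16*(1/30))**2 - sqrt(-1434) = -4*(8/15)**2 - I*sqrt(1434) = -4*64/225 - I*sqrt(1434) = -256/225 - I*sqrt(1434)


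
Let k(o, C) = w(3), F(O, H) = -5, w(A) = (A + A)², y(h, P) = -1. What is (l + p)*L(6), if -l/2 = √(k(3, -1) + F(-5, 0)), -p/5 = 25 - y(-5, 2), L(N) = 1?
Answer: -130 - 2*√31 ≈ -141.14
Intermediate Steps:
w(A) = 4*A² (w(A) = (2*A)² = 4*A²)
k(o, C) = 36 (k(o, C) = 4*3² = 4*9 = 36)
p = -130 (p = -5*(25 - 1*(-1)) = -5*(25 + 1) = -5*26 = -130)
l = -2*√31 (l = -2*√(36 - 5) = -2*√31 ≈ -11.136)
(l + p)*L(6) = (-2*√31 - 130)*1 = (-130 - 2*√31)*1 = -130 - 2*√31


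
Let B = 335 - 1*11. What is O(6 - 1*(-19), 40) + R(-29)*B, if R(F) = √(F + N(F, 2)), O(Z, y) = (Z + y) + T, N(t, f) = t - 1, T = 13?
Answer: 78 + 324*I*√59 ≈ 78.0 + 2488.7*I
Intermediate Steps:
N(t, f) = -1 + t
B = 324 (B = 335 - 11 = 324)
O(Z, y) = 13 + Z + y (O(Z, y) = (Z + y) + 13 = 13 + Z + y)
R(F) = √(-1 + 2*F) (R(F) = √(F + (-1 + F)) = √(-1 + 2*F))
O(6 - 1*(-19), 40) + R(-29)*B = (13 + (6 - 1*(-19)) + 40) + √(-1 + 2*(-29))*324 = (13 + (6 + 19) + 40) + √(-1 - 58)*324 = (13 + 25 + 40) + √(-59)*324 = 78 + (I*√59)*324 = 78 + 324*I*√59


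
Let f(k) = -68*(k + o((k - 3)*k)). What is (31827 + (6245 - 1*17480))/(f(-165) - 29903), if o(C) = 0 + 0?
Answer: -20592/18683 ≈ -1.1022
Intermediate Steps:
o(C) = 0
f(k) = -68*k (f(k) = -68*(k + 0) = -68*k)
(31827 + (6245 - 1*17480))/(f(-165) - 29903) = (31827 + (6245 - 1*17480))/(-68*(-165) - 29903) = (31827 + (6245 - 17480))/(11220 - 29903) = (31827 - 11235)/(-18683) = 20592*(-1/18683) = -20592/18683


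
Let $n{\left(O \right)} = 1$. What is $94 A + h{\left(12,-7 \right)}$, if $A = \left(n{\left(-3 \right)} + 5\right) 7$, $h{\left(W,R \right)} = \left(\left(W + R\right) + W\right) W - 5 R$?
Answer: $4187$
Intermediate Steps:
$h{\left(W,R \right)} = - 5 R + W \left(R + 2 W\right)$ ($h{\left(W,R \right)} = \left(\left(R + W\right) + W\right) W - 5 R = \left(R + 2 W\right) W - 5 R = W \left(R + 2 W\right) - 5 R = - 5 R + W \left(R + 2 W\right)$)
$A = 42$ ($A = \left(1 + 5\right) 7 = 6 \cdot 7 = 42$)
$94 A + h{\left(12,-7 \right)} = 94 \cdot 42 - \left(49 - 288\right) = 3948 + \left(35 + 2 \cdot 144 - 84\right) = 3948 + \left(35 + 288 - 84\right) = 3948 + 239 = 4187$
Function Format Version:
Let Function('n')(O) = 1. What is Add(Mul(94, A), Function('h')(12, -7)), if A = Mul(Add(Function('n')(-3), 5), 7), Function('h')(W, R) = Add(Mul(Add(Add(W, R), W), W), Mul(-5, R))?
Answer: 4187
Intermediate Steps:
Function('h')(W, R) = Add(Mul(-5, R), Mul(W, Add(R, Mul(2, W)))) (Function('h')(W, R) = Add(Mul(Add(Add(R, W), W), W), Mul(-5, R)) = Add(Mul(Add(R, Mul(2, W)), W), Mul(-5, R)) = Add(Mul(W, Add(R, Mul(2, W))), Mul(-5, R)) = Add(Mul(-5, R), Mul(W, Add(R, Mul(2, W)))))
A = 42 (A = Mul(Add(1, 5), 7) = Mul(6, 7) = 42)
Add(Mul(94, A), Function('h')(12, -7)) = Add(Mul(94, 42), Add(Mul(-5, -7), Mul(2, Pow(12, 2)), Mul(-7, 12))) = Add(3948, Add(35, Mul(2, 144), -84)) = Add(3948, Add(35, 288, -84)) = Add(3948, 239) = 4187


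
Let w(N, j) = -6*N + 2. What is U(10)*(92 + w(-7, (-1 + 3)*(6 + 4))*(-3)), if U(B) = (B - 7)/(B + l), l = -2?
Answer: -15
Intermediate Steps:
U(B) = (-7 + B)/(-2 + B) (U(B) = (B - 7)/(B - 2) = (-7 + B)/(-2 + B))
w(N, j) = 2 - 6*N
U(10)*(92 + w(-7, (-1 + 3)*(6 + 4))*(-3)) = ((-7 + 10)/(-2 + 10))*(92 + (2 - 6*(-7))*(-3)) = (3/8)*(92 + (2 + 42)*(-3)) = ((⅛)*3)*(92 + 44*(-3)) = 3*(92 - 132)/8 = (3/8)*(-40) = -15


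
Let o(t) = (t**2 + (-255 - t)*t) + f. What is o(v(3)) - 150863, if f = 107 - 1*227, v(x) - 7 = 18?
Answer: -157358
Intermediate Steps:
v(x) = 25 (v(x) = 7 + 18 = 25)
f = -120 (f = 107 - 227 = -120)
o(t) = -120 + t**2 + t*(-255 - t) (o(t) = (t**2 + (-255 - t)*t) - 120 = (t**2 + t*(-255 - t)) - 120 = -120 + t**2 + t*(-255 - t))
o(v(3)) - 150863 = (-120 - 255*25) - 150863 = (-120 - 6375) - 150863 = -6495 - 150863 = -157358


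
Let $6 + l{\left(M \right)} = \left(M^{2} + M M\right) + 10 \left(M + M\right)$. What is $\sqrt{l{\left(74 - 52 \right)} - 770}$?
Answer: $2 \sqrt{158} \approx 25.14$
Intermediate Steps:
$l{\left(M \right)} = -6 + 2 M^{2} + 20 M$ ($l{\left(M \right)} = -6 + \left(\left(M^{2} + M M\right) + 10 \left(M + M\right)\right) = -6 + \left(\left(M^{2} + M^{2}\right) + 10 \cdot 2 M\right) = -6 + \left(2 M^{2} + 20 M\right) = -6 + 2 M^{2} + 20 M$)
$\sqrt{l{\left(74 - 52 \right)} - 770} = \sqrt{\left(-6 + 2 \left(74 - 52\right)^{2} + 20 \left(74 - 52\right)\right) - 770} = \sqrt{\left(-6 + 2 \cdot 22^{2} + 20 \cdot 22\right) - 770} = \sqrt{\left(-6 + 2 \cdot 484 + 440\right) - 770} = \sqrt{\left(-6 + 968 + 440\right) - 770} = \sqrt{1402 - 770} = \sqrt{632} = 2 \sqrt{158}$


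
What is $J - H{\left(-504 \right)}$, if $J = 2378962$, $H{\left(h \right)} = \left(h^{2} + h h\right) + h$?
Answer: $1871434$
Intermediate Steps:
$H{\left(h \right)} = h + 2 h^{2}$ ($H{\left(h \right)} = \left(h^{2} + h^{2}\right) + h = 2 h^{2} + h = h + 2 h^{2}$)
$J - H{\left(-504 \right)} = 2378962 - - 504 \left(1 + 2 \left(-504\right)\right) = 2378962 - - 504 \left(1 - 1008\right) = 2378962 - \left(-504\right) \left(-1007\right) = 2378962 - 507528 = 1871434$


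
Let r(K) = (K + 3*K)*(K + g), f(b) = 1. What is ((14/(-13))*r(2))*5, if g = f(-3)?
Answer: -1680/13 ≈ -129.23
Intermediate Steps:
g = 1
r(K) = 4*K*(1 + K) (r(K) = (K + 3*K)*(K + 1) = (4*K)*(1 + K) = 4*K*(1 + K))
((14/(-13))*r(2))*5 = ((14/(-13))*(4*2*(1 + 2)))*5 = ((14*(-1/13))*(4*2*3))*5 = -14/13*24*5 = -336/13*5 = -1680/13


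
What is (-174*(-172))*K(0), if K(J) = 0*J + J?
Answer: 0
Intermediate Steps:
K(J) = J (K(J) = 0 + J = J)
(-174*(-172))*K(0) = -174*(-172)*0 = 29928*0 = 0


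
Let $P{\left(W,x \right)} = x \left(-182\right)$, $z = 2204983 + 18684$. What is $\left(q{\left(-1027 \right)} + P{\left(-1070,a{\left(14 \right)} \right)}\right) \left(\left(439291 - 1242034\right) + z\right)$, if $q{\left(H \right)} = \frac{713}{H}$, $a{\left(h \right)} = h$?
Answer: $- \frac{3719281358316}{1027} \approx -3.6215 \cdot 10^{9}$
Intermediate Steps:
$z = 2223667$
$P{\left(W,x \right)} = - 182 x$
$\left(q{\left(-1027 \right)} + P{\left(-1070,a{\left(14 \right)} \right)}\right) \left(\left(439291 - 1242034\right) + z\right) = \left(\frac{713}{-1027} - 2548\right) \left(\left(439291 - 1242034\right) + 2223667\right) = \left(713 \left(- \frac{1}{1027}\right) - 2548\right) \left(-802743 + 2223667\right) = \left(- \frac{713}{1027} - 2548\right) 1420924 = \left(- \frac{2617509}{1027}\right) 1420924 = - \frac{3719281358316}{1027}$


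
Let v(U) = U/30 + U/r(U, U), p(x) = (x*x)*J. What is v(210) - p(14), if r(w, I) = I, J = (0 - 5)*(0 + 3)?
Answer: 2948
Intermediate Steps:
J = -15 (J = -5*3 = -15)
p(x) = -15*x**2 (p(x) = (x*x)*(-15) = x**2*(-15) = -15*x**2)
v(U) = 1 + U/30 (v(U) = U/30 + U/U = U*(1/30) + 1 = U/30 + 1 = 1 + U/30)
v(210) - p(14) = (1 + (1/30)*210) - (-15)*14**2 = (1 + 7) - (-15)*196 = 8 - 1*(-2940) = 8 + 2940 = 2948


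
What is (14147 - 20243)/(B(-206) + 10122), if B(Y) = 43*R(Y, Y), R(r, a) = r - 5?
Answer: -6096/1049 ≈ -5.8112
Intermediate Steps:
R(r, a) = -5 + r
B(Y) = -215 + 43*Y (B(Y) = 43*(-5 + Y) = -215 + 43*Y)
(14147 - 20243)/(B(-206) + 10122) = (14147 - 20243)/((-215 + 43*(-206)) + 10122) = -6096/((-215 - 8858) + 10122) = -6096/(-9073 + 10122) = -6096/1049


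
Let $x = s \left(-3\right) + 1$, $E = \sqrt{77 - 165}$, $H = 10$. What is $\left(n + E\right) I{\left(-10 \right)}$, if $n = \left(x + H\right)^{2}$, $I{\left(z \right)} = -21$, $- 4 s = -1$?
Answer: $- \frac{35301}{16} - 42 i \sqrt{22} \approx -2206.3 - 197.0 i$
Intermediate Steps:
$s = \frac{1}{4}$ ($s = \left(- \frac{1}{4}\right) \left(-1\right) = \frac{1}{4} \approx 0.25$)
$E = 2 i \sqrt{22}$ ($E = \sqrt{-88} = 2 i \sqrt{22} \approx 9.3808 i$)
$x = \frac{1}{4}$ ($x = \frac{1}{4} \left(-3\right) + 1 = - \frac{3}{4} + 1 = \frac{1}{4} \approx 0.25$)
$n = \frac{1681}{16}$ ($n = \left(\frac{1}{4} + 10\right)^{2} = \left(\frac{41}{4}\right)^{2} = \frac{1681}{16} \approx 105.06$)
$\left(n + E\right) I{\left(-10 \right)} = \left(\frac{1681}{16} + 2 i \sqrt{22}\right) \left(-21\right) = - \frac{35301}{16} - 42 i \sqrt{22}$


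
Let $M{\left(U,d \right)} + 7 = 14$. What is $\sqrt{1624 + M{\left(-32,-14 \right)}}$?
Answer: $\sqrt{1631} \approx 40.386$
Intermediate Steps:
$M{\left(U,d \right)} = 7$ ($M{\left(U,d \right)} = -7 + 14 = 7$)
$\sqrt{1624 + M{\left(-32,-14 \right)}} = \sqrt{1624 + 7} = \sqrt{1631}$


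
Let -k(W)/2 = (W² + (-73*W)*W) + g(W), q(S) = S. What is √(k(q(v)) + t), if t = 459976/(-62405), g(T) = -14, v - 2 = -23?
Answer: 2*√61847325268505/62405 ≈ 252.04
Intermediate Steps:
v = -21 (v = 2 - 23 = -21)
k(W) = 28 + 144*W² (k(W) = -2*((W² + (-73*W)*W) - 14) = -2*((W² - 73*W²) - 14) = -2*(-72*W² - 14) = -2*(-14 - 72*W²) = 28 + 144*W²)
t = -459976/62405 (t = 459976*(-1/62405) = -459976/62405 ≈ -7.3708)
√(k(q(v)) + t) = √((28 + 144*(-21)²) - 459976/62405) = √((28 + 144*441) - 459976/62405) = √((28 + 63504) - 459976/62405) = √(63532 - 459976/62405) = √(3964254484/62405) = 2*√61847325268505/62405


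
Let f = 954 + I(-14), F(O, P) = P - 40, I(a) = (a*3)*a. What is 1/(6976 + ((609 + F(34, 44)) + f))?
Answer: 1/9131 ≈ 0.00010952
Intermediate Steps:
I(a) = 3*a² (I(a) = (3*a)*a = 3*a²)
F(O, P) = -40 + P
f = 1542 (f = 954 + 3*(-14)² = 954 + 3*196 = 954 + 588 = 1542)
1/(6976 + ((609 + F(34, 44)) + f)) = 1/(6976 + ((609 + (-40 + 44)) + 1542)) = 1/(6976 + ((609 + 4) + 1542)) = 1/(6976 + (613 + 1542)) = 1/(6976 + 2155) = 1/9131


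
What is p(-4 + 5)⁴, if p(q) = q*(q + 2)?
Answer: 81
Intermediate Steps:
p(q) = q*(2 + q)
p(-4 + 5)⁴ = ((-4 + 5)*(2 + (-4 + 5)))⁴ = (1*(2 + 1))⁴ = (1*3)⁴ = 3⁴ = 81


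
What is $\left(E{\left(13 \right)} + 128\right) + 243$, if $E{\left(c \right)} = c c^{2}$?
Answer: $2568$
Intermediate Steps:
$E{\left(c \right)} = c^{3}$
$\left(E{\left(13 \right)} + 128\right) + 243 = \left(13^{3} + 128\right) + 243 = \left(2197 + 128\right) + 243 = 2325 + 243 = 2568$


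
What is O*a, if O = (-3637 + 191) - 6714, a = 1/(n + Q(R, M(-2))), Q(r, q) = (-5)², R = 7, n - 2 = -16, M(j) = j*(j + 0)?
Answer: -10160/11 ≈ -923.64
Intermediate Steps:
M(j) = j² (M(j) = j*j = j²)
n = -14 (n = 2 - 16 = -14)
Q(r, q) = 25
a = 1/11 (a = 1/(-14 + 25) = 1/11 ≈ 0.090909)
O = -10160 (O = -3446 - 6714 = -10160)
O*a = -10160*1/11 = -10160/11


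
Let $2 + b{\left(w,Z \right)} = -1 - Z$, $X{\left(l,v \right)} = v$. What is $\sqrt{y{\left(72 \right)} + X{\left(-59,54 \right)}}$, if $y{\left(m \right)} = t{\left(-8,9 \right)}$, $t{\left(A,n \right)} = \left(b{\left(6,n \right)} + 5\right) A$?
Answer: $\sqrt{110} \approx 10.488$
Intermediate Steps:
$b{\left(w,Z \right)} = -3 - Z$ ($b{\left(w,Z \right)} = -2 - \left(1 + Z\right) = -3 - Z$)
$t{\left(A,n \right)} = A \left(2 - n\right)$ ($t{\left(A,n \right)} = \left(\left(-3 - n\right) + 5\right) A = \left(2 - n\right) A = A \left(2 - n\right)$)
$y{\left(m \right)} = 56$ ($y{\left(m \right)} = - 8 \left(2 - 9\right) = \left(-8\right) \left(-7\right) = 56$)
$\sqrt{y{\left(72 \right)} + X{\left(-59,54 \right)}} = \sqrt{56 + 54} = \sqrt{110}$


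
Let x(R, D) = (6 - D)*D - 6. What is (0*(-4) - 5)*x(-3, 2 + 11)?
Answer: 485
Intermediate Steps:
x(R, D) = -6 + D*(6 - D) (x(R, D) = D*(6 - D) - 6 = -6 + D*(6 - D))
(0*(-4) - 5)*x(-3, 2 + 11) = (0*(-4) - 5)*(-6 - (2 + 11)**2 + 6*(2 + 11)) = (0 - 5)*(-6 - 1*13**2 + 6*13) = -5*(-6 - 1*169 + 78) = -5*(-6 - 169 + 78) = -5*(-97) = 485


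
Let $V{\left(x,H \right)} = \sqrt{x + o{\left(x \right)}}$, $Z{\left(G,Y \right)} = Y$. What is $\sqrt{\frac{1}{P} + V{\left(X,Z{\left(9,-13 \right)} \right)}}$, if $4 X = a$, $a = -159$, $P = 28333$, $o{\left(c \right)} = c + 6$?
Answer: $\frac{\sqrt{113332 + 11238624446 i \sqrt{6}}}{56666} \approx 2.0704 + 2.0704 i$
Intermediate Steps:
$o{\left(c \right)} = 6 + c$
$X = - \frac{159}{4}$ ($X = \frac{1}{4} \left(-159\right) = - \frac{159}{4} \approx -39.75$)
$V{\left(x,H \right)} = \sqrt{6 + 2 x}$ ($V{\left(x,H \right)} = \sqrt{x + \left(6 + x\right)} = \sqrt{6 + 2 x}$)
$\sqrt{\frac{1}{P} + V{\left(X,Z{\left(9,-13 \right)} \right)}} = \sqrt{\frac{1}{28333} + \sqrt{6 + 2 \left(- \frac{159}{4}\right)}} = \sqrt{\frac{1}{28333} + \sqrt{6 - \frac{159}{2}}} = \sqrt{\frac{1}{28333} + \sqrt{- \frac{147}{2}}} = \sqrt{\frac{1}{28333} + \frac{7 i \sqrt{6}}{2}}$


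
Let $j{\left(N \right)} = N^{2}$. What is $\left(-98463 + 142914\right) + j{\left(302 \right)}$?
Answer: $135655$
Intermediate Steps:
$\left(-98463 + 142914\right) + j{\left(302 \right)} = \left(-98463 + 142914\right) + 302^{2} = 44451 + 91204 = 135655$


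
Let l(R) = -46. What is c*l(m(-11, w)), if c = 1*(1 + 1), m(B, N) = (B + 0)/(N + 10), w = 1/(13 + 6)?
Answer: -92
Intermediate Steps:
w = 1/19 ≈ 0.052632
m(B, N) = B/(10 + N)
c = 2 (c = 1*2 = 2)
c*l(m(-11, w)) = 2*(-46) = -92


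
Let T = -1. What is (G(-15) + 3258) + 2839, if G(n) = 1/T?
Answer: 6096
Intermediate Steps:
G(n) = -1 (G(n) = 1/(-1) = -1)
(G(-15) + 3258) + 2839 = (-1 + 3258) + 2839 = 3257 + 2839 = 6096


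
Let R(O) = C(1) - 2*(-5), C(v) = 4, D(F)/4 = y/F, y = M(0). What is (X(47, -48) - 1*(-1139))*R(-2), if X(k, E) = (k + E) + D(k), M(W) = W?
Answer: 15932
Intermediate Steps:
y = 0
D(F) = 0 (D(F) = 4*(0/F) = 4*0 = 0)
X(k, E) = E + k (X(k, E) = (k + E) + 0 = (E + k) + 0 = E + k)
R(O) = 14 (R(O) = 4 - 2*(-5) = 4 + 10 = 14)
(X(47, -48) - 1*(-1139))*R(-2) = ((-48 + 47) - 1*(-1139))*14 = (-1 + 1139)*14 = 1138*14 = 15932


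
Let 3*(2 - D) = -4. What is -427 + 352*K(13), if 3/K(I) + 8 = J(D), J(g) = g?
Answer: -4573/7 ≈ -653.29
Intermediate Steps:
D = 10/3 (D = 2 - 1/3*(-4) = 2 + 4/3 = 10/3 ≈ 3.3333)
K(I) = -9/14 (K(I) = 3/(-8 + 10/3) = 3/(-14/3) = 3*(-3/14) = -9/14)
-427 + 352*K(13) = -427 + 352*(-9/14) = -427 - 1584/7 = -4573/7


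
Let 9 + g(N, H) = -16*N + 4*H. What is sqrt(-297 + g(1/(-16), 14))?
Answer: I*sqrt(249) ≈ 15.78*I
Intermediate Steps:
g(N, H) = -9 - 16*N + 4*H (g(N, H) = -9 + (-16*N + 4*H) = -9 - 16*N + 4*H)
sqrt(-297 + g(1/(-16), 14)) = sqrt(-297 + (-9 - 16/(-16) + 4*14)) = sqrt(-297 + (-9 - 16*(-1/16) + 56)) = sqrt(-297 + (-9 + 1 + 56)) = sqrt(-297 + 48) = sqrt(-249) = I*sqrt(249)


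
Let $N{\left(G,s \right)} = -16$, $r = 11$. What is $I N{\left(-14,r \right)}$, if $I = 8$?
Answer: $-128$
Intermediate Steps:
$I N{\left(-14,r \right)} = 8 \left(-16\right) = -128$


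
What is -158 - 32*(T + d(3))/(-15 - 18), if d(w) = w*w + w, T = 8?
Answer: -4574/33 ≈ -138.61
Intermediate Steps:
d(w) = w + w² (d(w) = w² + w = w + w²)
-158 - 32*(T + d(3))/(-15 - 18) = -158 - 32*(8 + 3*(1 + 3))/(-15 - 18) = -158 - 32*(8 + 3*4)/(-33) = -158 - 32*(8 + 12)*(-1)/33 = -158 - 640*(-1)/33 = -158 - 32*(-20/33) = -158 + 640/33 = -4574/33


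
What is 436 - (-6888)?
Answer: 7324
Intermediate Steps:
436 - (-6888) = 436 - 492*(-14) = 436 + 6888 = 7324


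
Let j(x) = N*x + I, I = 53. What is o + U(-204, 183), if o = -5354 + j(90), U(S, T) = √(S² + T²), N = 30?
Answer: -2601 + 3*√8345 ≈ -2326.9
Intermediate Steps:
j(x) = 53 + 30*x (j(x) = 30*x + 53 = 53 + 30*x)
o = -2601 (o = -5354 + (53 + 30*90) = -5354 + (53 + 2700) = -5354 + 2753 = -2601)
o + U(-204, 183) = -2601 + √((-204)² + 183²) = -2601 + √(41616 + 33489) = -2601 + √75105 = -2601 + 3*√8345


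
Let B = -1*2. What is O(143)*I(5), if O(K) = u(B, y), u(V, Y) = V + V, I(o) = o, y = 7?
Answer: -20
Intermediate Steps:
B = -2
u(V, Y) = 2*V
O(K) = -4 (O(K) = 2*(-2) = -4)
O(143)*I(5) = -4*5 = -20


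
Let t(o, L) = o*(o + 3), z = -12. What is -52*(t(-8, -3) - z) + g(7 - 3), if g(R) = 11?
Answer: -2693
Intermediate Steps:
t(o, L) = o*(3 + o)
-52*(t(-8, -3) - z) + g(7 - 3) = -52*(-8*(3 - 8) - 1*(-12)) + 11 = -52*(-8*(-5) + 12) + 11 = -52*(40 + 12) + 11 = -52*52 + 11 = -2704 + 11 = -2693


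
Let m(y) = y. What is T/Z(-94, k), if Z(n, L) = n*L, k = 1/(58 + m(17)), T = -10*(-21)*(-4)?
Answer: 31500/47 ≈ 670.21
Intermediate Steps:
T = -840 (T = 210*(-4) = -840)
k = 1/75 (k = 1/(58 + 17) = 1/75 ≈ 0.013333)
Z(n, L) = L*n
T/Z(-94, k) = -840/((1/75)*(-94)) = -840/(-94/75) = -840*(-75/94) = 31500/47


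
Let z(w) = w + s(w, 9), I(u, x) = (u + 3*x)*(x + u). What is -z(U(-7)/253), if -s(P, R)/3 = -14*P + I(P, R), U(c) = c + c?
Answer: 46432919/64009 ≈ 725.41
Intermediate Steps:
I(u, x) = (u + x)*(u + 3*x) (I(u, x) = (u + 3*x)*(u + x) = (u + x)*(u + 3*x))
U(c) = 2*c
s(P, R) = -9*R**2 - 3*P**2 + 42*P - 12*P*R (s(P, R) = -3*(-14*P + (P**2 + 3*R**2 + 4*P*R)) = -3*(P**2 - 14*P + 3*R**2 + 4*P*R) = -9*R**2 - 3*P**2 + 42*P - 12*P*R)
z(w) = -729 - 65*w - 3*w**2 (z(w) = w + (-9*9**2 - 3*w**2 + 42*w - 12*w*9) = w + (-9*81 - 3*w**2 + 42*w - 108*w) = w + (-729 - 3*w**2 + 42*w - 108*w) = w + (-729 - 66*w - 3*w**2) = -729 - 65*w - 3*w**2)
-z(U(-7)/253) = -(-729 - 65*2*(-7)/253 - 3*((2*(-7))/253)**2) = -(-729 - (-910)/253 - 3*(-14*1/253)**2) = -(-729 - 65*(-14/253) - 3*(-14/253)**2) = -(-729 + 910/253 - 3*196/64009) = -(-729 + 910/253 - 588/64009) = -1*(-46432919/64009) = 46432919/64009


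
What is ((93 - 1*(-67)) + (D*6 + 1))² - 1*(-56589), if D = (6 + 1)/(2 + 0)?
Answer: 89713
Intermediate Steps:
D = 7/2 ≈ 3.5000
((93 - 1*(-67)) + (D*6 + 1))² - 1*(-56589) = ((93 - 1*(-67)) + ((7/2)*6 + 1))² - 1*(-56589) = ((93 + 67) + (21 + 1))² + 56589 = (160 + 22)² + 56589 = 182² + 56589 = 33124 + 56589 = 89713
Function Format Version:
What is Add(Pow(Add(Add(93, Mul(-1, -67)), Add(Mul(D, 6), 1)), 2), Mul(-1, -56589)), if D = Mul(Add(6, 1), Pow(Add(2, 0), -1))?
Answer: 89713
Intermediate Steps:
D = Rational(7, 2) (D = Mul(7, Pow(2, -1)) = Mul(7, Rational(1, 2)) = Rational(7, 2) ≈ 3.5000)
Add(Pow(Add(Add(93, Mul(-1, -67)), Add(Mul(D, 6), 1)), 2), Mul(-1, -56589)) = Add(Pow(Add(Add(93, Mul(-1, -67)), Add(Mul(Rational(7, 2), 6), 1)), 2), Mul(-1, -56589)) = Add(Pow(Add(Add(93, 67), Add(21, 1)), 2), 56589) = Add(Pow(Add(160, 22), 2), 56589) = Add(Pow(182, 2), 56589) = Add(33124, 56589) = 89713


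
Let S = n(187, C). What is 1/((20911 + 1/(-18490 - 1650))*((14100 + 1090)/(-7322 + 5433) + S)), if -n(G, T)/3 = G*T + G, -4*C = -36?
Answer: -1902223/223470991734336 ≈ -8.5122e-9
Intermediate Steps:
C = 9 (C = -¼*(-36) = 9)
n(G, T) = -3*G - 3*G*T (n(G, T) = -3*(G*T + G) = -3*(G + G*T) = -3*G - 3*G*T)
S = -5610 (S = -3*187*(1 + 9) = -3*187*10 = -5610)
1/((20911 + 1/(-18490 - 1650))*((14100 + 1090)/(-7322 + 5433) + S)) = 1/((20911 + 1/(-18490 - 1650))*((14100 + 1090)/(-7322 + 5433) - 5610)) = 1/((20911 + 1/(-20140))*(15190/(-1889) - 5610)) = 1/((20911 - 1/20140)*(15190*(-1/1889) - 5610)) = 1/(421147539*(-15190/1889 - 5610)/20140) = 1/((421147539/20140)*(-10612480/1889)) = 1/(-223470991734336/1902223) = -1902223/223470991734336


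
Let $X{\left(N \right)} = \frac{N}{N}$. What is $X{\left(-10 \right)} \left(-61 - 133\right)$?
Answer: $-194$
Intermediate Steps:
$X{\left(N \right)} = 1$
$X{\left(-10 \right)} \left(-61 - 133\right) = 1 \left(-61 - 133\right) = 1 \left(-194\right) = -194$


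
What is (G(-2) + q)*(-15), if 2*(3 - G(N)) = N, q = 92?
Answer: -1440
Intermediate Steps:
G(N) = 3 - N/2
(G(-2) + q)*(-15) = ((3 - 1/2*(-2)) + 92)*(-15) = ((3 + 1) + 92)*(-15) = (4 + 92)*(-15) = 96*(-15) = -1440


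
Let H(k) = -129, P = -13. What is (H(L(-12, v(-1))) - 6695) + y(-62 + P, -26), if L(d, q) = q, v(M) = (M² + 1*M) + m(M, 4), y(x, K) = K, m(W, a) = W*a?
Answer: -6850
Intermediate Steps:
v(M) = M² + 5*M (v(M) = (M² + 1*M) + M*4 = (M² + M) + 4*M = (M + M²) + 4*M = M² + 5*M)
(H(L(-12, v(-1))) - 6695) + y(-62 + P, -26) = (-129 - 6695) - 26 = -6824 - 26 = -6850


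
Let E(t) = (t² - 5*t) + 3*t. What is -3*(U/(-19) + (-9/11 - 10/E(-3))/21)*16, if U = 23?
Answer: 38560/627 ≈ 61.499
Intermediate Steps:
E(t) = t² - 2*t
-3*(U/(-19) + (-9/11 - 10/E(-3))/21)*16 = -3*(23/(-19) + (-9/11 - 10*(-1/(3*(-2 - 3))))/21)*16 = -3*(23*(-1/19) + (-9*1/11 - 10/((-3*(-5))))*(1/21))*16 = -3*(-23/19 + (-9/11 - 10/15)*(1/21))*16 = -3*(-23/19 + (-9/11 - 10*1/15)*(1/21))*16 = -3*(-23/19 + (-9/11 - ⅔)*(1/21))*16 = -3*(-23/19 - 49/33*1/21)*16 = -3*(-23/19 - 7/99)*16 = -3*(-2410/1881)*16 = (2410/627)*16 = 38560/627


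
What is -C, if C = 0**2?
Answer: 0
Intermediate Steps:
C = 0
-C = -1*0 = 0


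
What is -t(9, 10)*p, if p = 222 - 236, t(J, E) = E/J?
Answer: 140/9 ≈ 15.556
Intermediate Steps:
p = -14
-t(9, 10)*p = -10/9*(-14) = -10*(1/9)*(-14) = -10*(-14)/9 = -1*(-140/9) = 140/9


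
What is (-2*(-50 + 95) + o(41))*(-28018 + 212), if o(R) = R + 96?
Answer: -1306882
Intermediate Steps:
o(R) = 96 + R
(-2*(-50 + 95) + o(41))*(-28018 + 212) = (-2*(-50 + 95) + (96 + 41))*(-28018 + 212) = (-2*45 + 137)*(-27806) = (-90 + 137)*(-27806) = 47*(-27806) = -1306882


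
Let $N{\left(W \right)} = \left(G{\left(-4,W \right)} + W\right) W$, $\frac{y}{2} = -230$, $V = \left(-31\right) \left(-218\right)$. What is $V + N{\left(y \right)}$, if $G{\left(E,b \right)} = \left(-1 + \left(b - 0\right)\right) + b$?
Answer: $642018$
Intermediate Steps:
$V = 6758$
$G{\left(E,b \right)} = -1 + 2 b$ ($G{\left(E,b \right)} = \left(-1 + \left(b + 0\right)\right) + b = \left(-1 + b\right) + b = -1 + 2 b$)
$y = -460$ ($y = 2 \left(-230\right) = -460$)
$N{\left(W \right)} = W \left(-1 + 3 W\right)$ ($N{\left(W \right)} = \left(\left(-1 + 2 W\right) + W\right) W = \left(-1 + 3 W\right) W = W \left(-1 + 3 W\right)$)
$V + N{\left(y \right)} = 6758 - 460 \left(-1 + 3 \left(-460\right)\right) = 6758 - 460 \left(-1 - 1380\right) = 6758 - -635260 = 6758 + 635260 = 642018$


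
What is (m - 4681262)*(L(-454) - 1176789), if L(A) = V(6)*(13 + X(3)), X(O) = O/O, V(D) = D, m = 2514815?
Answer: 2549269017135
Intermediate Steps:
X(O) = 1
L(A) = 84 (L(A) = 6*(13 + 1) = 6*14 = 84)
(m - 4681262)*(L(-454) - 1176789) = (2514815 - 4681262)*(84 - 1176789) = -2166447*(-1176705) = 2549269017135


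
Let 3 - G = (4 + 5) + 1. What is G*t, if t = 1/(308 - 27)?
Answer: -7/281 ≈ -0.024911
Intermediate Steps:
G = -7 (G = 3 - ((4 + 5) + 1) = 3 - (9 + 1) = 3 - 1*10 = 3 - 10 = -7)
t = 1/281 ≈ 0.0035587
G*t = -7*1/281 = -7/281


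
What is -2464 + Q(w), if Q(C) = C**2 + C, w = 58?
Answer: 958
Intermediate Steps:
Q(C) = C + C**2
-2464 + Q(w) = -2464 + 58*(1 + 58) = -2464 + 58*59 = -2464 + 3422 = 958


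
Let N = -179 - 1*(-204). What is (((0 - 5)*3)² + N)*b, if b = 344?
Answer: 86000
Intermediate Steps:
N = 25 (N = -179 + 204 = 25)
(((0 - 5)*3)² + N)*b = (((0 - 5)*3)² + 25)*344 = ((-5*3)² + 25)*344 = ((-15)² + 25)*344 = (225 + 25)*344 = 250*344 = 86000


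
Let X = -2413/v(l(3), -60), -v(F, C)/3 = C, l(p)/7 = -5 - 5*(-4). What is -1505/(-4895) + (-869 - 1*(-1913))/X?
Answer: -183247367/2362327 ≈ -77.571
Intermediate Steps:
l(p) = 105 (l(p) = 7*(-5 - 5*(-4)) = 7*(-5 + 20) = 7*15 = 105)
v(F, C) = -3*C
X = -2413/180 (X = -2413/((-3*(-60))) = -2413/180 ≈ -13.406)
-1505/(-4895) + (-869 - 1*(-1913))/X = -1505/(-4895) + (-869 - 1*(-1913))/(-2413/180) = -1505*(-1/4895) + (-869 + 1913)*(-180/2413) = 301/979 + 1044*(-180/2413) = 301/979 - 187920/2413 = -183247367/2362327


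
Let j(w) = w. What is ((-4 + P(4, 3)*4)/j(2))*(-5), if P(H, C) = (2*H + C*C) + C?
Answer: -190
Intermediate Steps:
P(H, C) = C + C**2 + 2*H (P(H, C) = (2*H + C**2) + C = (C**2 + 2*H) + C = C + C**2 + 2*H)
((-4 + P(4, 3)*4)/j(2))*(-5) = ((-4 + (3 + 3**2 + 2*4)*4)/2)*(-5) = ((-4 + (3 + 9 + 8)*4)*(1/2))*(-5) = ((-4 + 20*4)*(1/2))*(-5) = ((-4 + 80)*(1/2))*(-5) = (76*(1/2))*(-5) = 38*(-5) = -190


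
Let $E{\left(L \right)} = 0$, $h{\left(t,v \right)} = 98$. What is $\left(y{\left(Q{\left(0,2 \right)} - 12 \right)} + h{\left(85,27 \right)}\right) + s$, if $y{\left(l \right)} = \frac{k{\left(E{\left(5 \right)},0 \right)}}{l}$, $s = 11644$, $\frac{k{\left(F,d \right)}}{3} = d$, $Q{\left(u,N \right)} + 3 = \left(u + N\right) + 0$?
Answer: $11742$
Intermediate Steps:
$Q{\left(u,N \right)} = -3 + N + u$ ($Q{\left(u,N \right)} = -3 + \left(\left(u + N\right) + 0\right) = -3 + \left(\left(N + u\right) + 0\right) = -3 + \left(N + u\right) = -3 + N + u$)
$k{\left(F,d \right)} = 3 d$
$y{\left(l \right)} = 0$ ($y{\left(l \right)} = \frac{3 \cdot 0}{l} = \frac{0}{l} = 0$)
$\left(y{\left(Q{\left(0,2 \right)} - 12 \right)} + h{\left(85,27 \right)}\right) + s = \left(0 + 98\right) + 11644 = 98 + 11644 = 11742$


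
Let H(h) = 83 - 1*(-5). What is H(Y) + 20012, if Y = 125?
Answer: 20100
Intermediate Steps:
H(h) = 88 (H(h) = 83 + 5 = 88)
H(Y) + 20012 = 88 + 20012 = 20100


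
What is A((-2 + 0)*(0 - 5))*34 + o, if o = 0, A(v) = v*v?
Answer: 3400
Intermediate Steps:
A(v) = v²
A((-2 + 0)*(0 - 5))*34 + o = ((-2 + 0)*(0 - 5))²*34 + 0 = (-2*(-5))²*34 + 0 = 10²*34 + 0 = 100*34 + 0 = 3400 + 0 = 3400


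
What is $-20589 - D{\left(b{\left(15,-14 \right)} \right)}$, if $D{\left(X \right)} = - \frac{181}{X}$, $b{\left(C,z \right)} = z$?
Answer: $- \frac{288427}{14} \approx -20602.0$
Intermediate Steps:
$-20589 - D{\left(b{\left(15,-14 \right)} \right)} = -20589 - - \frac{181}{-14} = -20589 - \left(-181\right) \left(- \frac{1}{14}\right) = -20589 - \frac{181}{14} = - \frac{288427}{14}$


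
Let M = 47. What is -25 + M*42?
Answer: 1949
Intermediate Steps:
-25 + M*42 = -25 + 47*42 = -25 + 1974 = 1949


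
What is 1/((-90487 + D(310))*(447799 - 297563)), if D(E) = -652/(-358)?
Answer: -179/2433349505892 ≈ -7.3561e-11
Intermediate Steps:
D(E) = 326/179 (D(E) = -652*(-1/358) = 326/179)
1/((-90487 + D(310))*(447799 - 297563)) = 1/((-90487 + 326/179)*(447799 - 297563)) = 1/(-16196847/179*150236) = 1/(-2433349505892/179) = -179/2433349505892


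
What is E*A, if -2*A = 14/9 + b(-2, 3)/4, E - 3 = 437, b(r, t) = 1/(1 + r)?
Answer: -2585/9 ≈ -287.22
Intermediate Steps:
E = 440 (E = 3 + 437 = 440)
A = -47/72 (A = -(14/9 + 1/((1 - 2)*4))/2 = -(14*(⅑) + (¼)/(-1))/2 = -(14/9 - 1*¼)/2 = -(14/9 - ¼)/2 = -½*47/36 = -47/72 ≈ -0.65278)
E*A = 440*(-47/72) = -2585/9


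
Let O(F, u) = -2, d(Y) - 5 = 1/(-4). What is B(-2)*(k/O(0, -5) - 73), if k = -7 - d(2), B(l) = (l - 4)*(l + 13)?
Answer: 17721/4 ≈ 4430.3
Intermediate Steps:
d(Y) = 19/4 (d(Y) = 5 + 1/(-4) = 5 - ¼ = 19/4)
B(l) = (-4 + l)*(13 + l)
k = -47/4 (k = -7 - 1*19/4 = -7 - 19/4 = -47/4 ≈ -11.750)
B(-2)*(k/O(0, -5) - 73) = (-52 + (-2)² + 9*(-2))*(-47/4/(-2) - 73) = (-52 + 4 - 18)*(-47/4*(-½) - 73) = -66*(47/8 - 73) = -66*(-537/8) = 17721/4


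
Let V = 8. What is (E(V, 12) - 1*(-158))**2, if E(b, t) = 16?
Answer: 30276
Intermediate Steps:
(E(V, 12) - 1*(-158))**2 = (16 - 1*(-158))**2 = (16 + 158)**2 = 174**2 = 30276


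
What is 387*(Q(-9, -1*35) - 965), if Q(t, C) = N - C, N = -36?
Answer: -373842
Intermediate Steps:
Q(t, C) = -36 - C
387*(Q(-9, -1*35) - 965) = 387*((-36 - (-1)*35) - 965) = 387*((-36 - 1*(-35)) - 965) = 387*((-36 + 35) - 965) = 387*(-1 - 965) = 387*(-966) = -373842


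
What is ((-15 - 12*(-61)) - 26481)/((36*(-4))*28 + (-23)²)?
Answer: 228/31 ≈ 7.3548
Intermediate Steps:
((-15 - 12*(-61)) - 26481)/((36*(-4))*28 + (-23)²) = ((-15 + 732) - 26481)/(-144*28 + 529) = (717 - 26481)/(-4032 + 529) = -25764/(-3503) = -25764*(-1/3503) = 228/31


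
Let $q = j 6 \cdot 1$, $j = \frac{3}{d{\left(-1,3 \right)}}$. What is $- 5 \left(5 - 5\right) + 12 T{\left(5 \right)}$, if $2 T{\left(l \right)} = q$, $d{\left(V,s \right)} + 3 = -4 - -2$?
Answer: $- \frac{108}{5} \approx -21.6$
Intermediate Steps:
$d{\left(V,s \right)} = -5$ ($d{\left(V,s \right)} = -3 - 2 = -5$)
$j = - \frac{3}{5}$ ($j = \frac{3}{-5} = 3 \left(- \frac{1}{5}\right) = - \frac{3}{5} \approx -0.6$)
$q = - \frac{18}{5}$ ($q = - \frac{3 \cdot 6 \cdot 1}{5} = \left(- \frac{3}{5}\right) 6 = - \frac{18}{5} \approx -3.6$)
$T{\left(l \right)} = - \frac{9}{5}$ ($T{\left(l \right)} = \frac{1}{2} \left(- \frac{18}{5}\right) = - \frac{9}{5}$)
$- 5 \left(5 - 5\right) + 12 T{\left(5 \right)} = - 5 \left(5 - 5\right) + 12 \left(- \frac{9}{5}\right) = \left(-5\right) 0 - \frac{108}{5} = 0 - \frac{108}{5} = - \frac{108}{5}$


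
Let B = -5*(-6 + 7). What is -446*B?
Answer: 2230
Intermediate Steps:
B = -5 (B = -5*1 = -5)
-446*B = -446*(-5) = 2230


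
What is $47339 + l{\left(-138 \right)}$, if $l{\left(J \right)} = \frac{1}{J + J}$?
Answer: $\frac{13065563}{276} \approx 47339.0$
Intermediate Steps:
$l{\left(J \right)} = \frac{1}{2 J}$
$47339 + l{\left(-138 \right)} = 47339 + \frac{1}{2 \left(-138\right)} = 47339 + \frac{1}{2} \left(- \frac{1}{138}\right) = 47339 - \frac{1}{276} = \frac{13065563}{276}$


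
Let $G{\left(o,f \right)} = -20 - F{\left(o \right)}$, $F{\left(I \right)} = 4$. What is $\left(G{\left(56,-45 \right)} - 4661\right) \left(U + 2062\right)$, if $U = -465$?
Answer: $-7481945$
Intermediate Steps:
$G{\left(o,f \right)} = -24$ ($G{\left(o,f \right)} = -20 - 4 = -24$)
$\left(G{\left(56,-45 \right)} - 4661\right) \left(U + 2062\right) = \left(-24 - 4661\right) \left(-465 + 2062\right) = \left(-4685\right) 1597 = -7481945$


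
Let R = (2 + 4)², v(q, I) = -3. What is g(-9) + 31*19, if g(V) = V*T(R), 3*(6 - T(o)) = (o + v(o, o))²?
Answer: 3802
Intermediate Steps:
R = 36 (R = 6² = 36)
T(o) = 6 - (-3 + o)²/3 (T(o) = 6 - (o - 3)²/3 = 6 - (-3 + o)²/3)
g(V) = -357*V (g(V) = V*(6 - (-3 + 36)²/3) = V*(6 - ⅓*33²) = V*(6 - ⅓*1089) = V*(6 - 363) = V*(-357) = -357*V)
g(-9) + 31*19 = -357*(-9) + 31*19 = 3213 + 589 = 3802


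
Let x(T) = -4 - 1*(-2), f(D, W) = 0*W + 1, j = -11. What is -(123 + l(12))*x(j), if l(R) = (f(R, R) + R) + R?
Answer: 296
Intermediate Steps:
f(D, W) = 1 (f(D, W) = 0 + 1 = 1)
x(T) = -2 (x(T) = -4 + 2 = -2)
l(R) = 1 + 2*R (l(R) = (1 + R) + R = 1 + 2*R)
-(123 + l(12))*x(j) = -(123 + (1 + 2*12))*(-2) = -(123 + (1 + 24))*(-2) = -(123 + 25)*(-2) = -148*(-2) = -1*(-296) = 296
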